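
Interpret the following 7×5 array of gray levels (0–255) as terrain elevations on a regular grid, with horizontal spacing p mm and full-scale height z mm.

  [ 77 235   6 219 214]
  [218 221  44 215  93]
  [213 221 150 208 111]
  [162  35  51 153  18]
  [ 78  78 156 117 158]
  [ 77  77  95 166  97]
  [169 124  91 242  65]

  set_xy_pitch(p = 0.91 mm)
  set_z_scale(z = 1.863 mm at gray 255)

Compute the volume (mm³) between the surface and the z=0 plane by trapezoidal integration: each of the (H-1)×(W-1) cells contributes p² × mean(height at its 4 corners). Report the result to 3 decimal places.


19.295

height_mm = gray/255 × 1.863; cell vol = 0.91² × mean(4 corners)
unit = 0.91² × 1.863 / (4×255) = 0.0015125 mm³ per gray-sum
row 0: Σ corner-gray over 4 cells = 2482  → 3.7540
row 1: Σ corner-gray over 4 cells = 2753  → 4.1639
row 2: Σ corner-gray over 4 cells = 2140  → 3.2368
row 3: Σ corner-gray over 4 cells = 1596  → 2.4140
row 4: Σ corner-gray over 4 cells = 1788  → 2.7044
row 5: Σ corner-gray over 4 cells = 1998  → 3.0220
Σ rows: total corner-gray = 12757  → 19.2950 mm³


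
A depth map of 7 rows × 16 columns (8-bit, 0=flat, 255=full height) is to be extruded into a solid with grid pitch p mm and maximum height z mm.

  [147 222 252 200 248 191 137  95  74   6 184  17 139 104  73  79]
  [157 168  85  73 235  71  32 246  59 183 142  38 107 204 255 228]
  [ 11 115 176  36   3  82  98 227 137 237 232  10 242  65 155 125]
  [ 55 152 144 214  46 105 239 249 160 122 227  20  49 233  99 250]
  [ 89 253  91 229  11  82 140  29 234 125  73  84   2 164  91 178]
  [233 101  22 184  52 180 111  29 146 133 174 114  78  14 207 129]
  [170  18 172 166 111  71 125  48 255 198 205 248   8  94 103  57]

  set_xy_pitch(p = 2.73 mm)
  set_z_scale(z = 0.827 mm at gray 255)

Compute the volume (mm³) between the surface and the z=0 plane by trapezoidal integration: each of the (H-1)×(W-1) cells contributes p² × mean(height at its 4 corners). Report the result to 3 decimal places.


281.535

height_mm = gray/255 × 0.827; cell vol = 2.73² × mean(4 corners)
unit = 2.73² × 0.827 / (4×255) = 0.00604269 mm³ per gray-sum
row 0: Σ corner-gray over 15 cells = 8291  → 50.1000
row 1: Σ corner-gray over 15 cells = 7947  → 48.0213
row 2: Σ corner-gray over 15 cells = 8189  → 49.4836
row 3: Σ corner-gray over 15 cells = 7906  → 47.7735
row 4: Σ corner-gray over 15 cells = 6935  → 41.9061
row 5: Σ corner-gray over 15 cells = 7323  → 44.2507
Σ rows: total corner-gray = 46591  → 281.5352 mm³


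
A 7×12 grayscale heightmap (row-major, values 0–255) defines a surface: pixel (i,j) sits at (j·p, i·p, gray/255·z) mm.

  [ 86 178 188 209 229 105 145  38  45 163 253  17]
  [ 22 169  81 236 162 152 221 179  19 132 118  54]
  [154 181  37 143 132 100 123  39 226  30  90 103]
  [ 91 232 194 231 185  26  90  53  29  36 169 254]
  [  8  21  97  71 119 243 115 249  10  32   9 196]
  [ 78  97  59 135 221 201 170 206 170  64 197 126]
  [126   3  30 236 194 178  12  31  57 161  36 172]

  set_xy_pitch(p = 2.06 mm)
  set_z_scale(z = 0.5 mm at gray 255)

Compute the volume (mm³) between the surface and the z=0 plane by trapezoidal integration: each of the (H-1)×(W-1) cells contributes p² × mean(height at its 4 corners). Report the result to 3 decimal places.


height_mm = gray/255 × 0.5; cell vol = 2.06² × mean(4 corners)
unit = 2.06² × 0.5 / (4×255) = 0.0020802 mm³ per gray-sum
row 0: Σ corner-gray over 11 cells = 6223  → 12.9451
row 1: Σ corner-gray over 11 cells = 5473  → 11.3849
row 2: Σ corner-gray over 11 cells = 5294  → 11.0126
row 3: Σ corner-gray over 11 cells = 4971  → 10.3407
row 4: Σ corner-gray over 11 cells = 5380  → 11.1915
row 5: Σ corner-gray over 11 cells = 5418  → 11.2705
Σ rows: total corner-gray = 32759  → 68.1451 mm³

68.145


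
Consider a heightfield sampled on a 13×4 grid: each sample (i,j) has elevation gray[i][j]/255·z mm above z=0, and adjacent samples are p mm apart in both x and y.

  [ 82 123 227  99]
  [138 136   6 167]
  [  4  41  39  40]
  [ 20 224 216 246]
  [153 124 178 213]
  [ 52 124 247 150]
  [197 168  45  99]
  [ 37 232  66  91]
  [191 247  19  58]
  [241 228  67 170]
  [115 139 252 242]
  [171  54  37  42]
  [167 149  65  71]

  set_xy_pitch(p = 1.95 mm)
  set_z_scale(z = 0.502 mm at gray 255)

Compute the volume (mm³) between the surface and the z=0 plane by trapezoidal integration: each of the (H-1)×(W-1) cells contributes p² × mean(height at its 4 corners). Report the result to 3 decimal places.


35.140

height_mm = gray/255 × 0.502; cell vol = 1.95² × mean(4 corners)
unit = 1.95² × 0.502 / (4×255) = 0.00187143 mm³ per gray-sum
row 0: Σ corner-gray over 3 cells = 1470  → 2.7510
row 1: Σ corner-gray over 3 cells = 793  → 1.4840
row 2: Σ corner-gray over 3 cells = 1350  → 2.5264
row 3: Σ corner-gray over 3 cells = 2116  → 3.9599
row 4: Σ corner-gray over 3 cells = 1914  → 3.5819
row 5: Σ corner-gray over 3 cells = 1666  → 3.1178
row 6: Σ corner-gray over 3 cells = 1446  → 2.7061
row 7: Σ corner-gray over 3 cells = 1505  → 2.8165
row 8: Σ corner-gray over 3 cells = 1782  → 3.3349
row 9: Σ corner-gray over 3 cells = 2140  → 4.0049
row 10: Σ corner-gray over 3 cells = 1534  → 2.8708
row 11: Σ corner-gray over 3 cells = 1061  → 1.9856
Σ rows: total corner-gray = 18777  → 35.1398 mm³


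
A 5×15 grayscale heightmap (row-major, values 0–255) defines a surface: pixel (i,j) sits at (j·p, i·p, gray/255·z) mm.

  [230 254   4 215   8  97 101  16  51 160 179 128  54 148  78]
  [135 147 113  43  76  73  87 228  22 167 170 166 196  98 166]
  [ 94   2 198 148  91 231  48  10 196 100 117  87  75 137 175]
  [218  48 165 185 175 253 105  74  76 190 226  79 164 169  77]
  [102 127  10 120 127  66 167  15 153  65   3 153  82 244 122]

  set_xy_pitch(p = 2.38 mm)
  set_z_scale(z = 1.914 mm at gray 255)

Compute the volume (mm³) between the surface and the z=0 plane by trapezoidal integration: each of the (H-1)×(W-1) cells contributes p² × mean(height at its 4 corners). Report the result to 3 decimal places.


292.257

height_mm = gray/255 × 1.914; cell vol = 2.38² × mean(4 corners)
unit = 2.38² × 1.914 / (4×255) = 0.0106291 mm³ per gray-sum
row 0: Σ corner-gray over 14 cells = 6611  → 70.2688
row 1: Σ corner-gray over 14 cells = 6622  → 70.3858
row 2: Σ corner-gray over 14 cells = 7262  → 77.1884
row 3: Σ corner-gray over 14 cells = 7001  → 74.4142
Σ rows: total corner-gray = 27496  → 292.2572 mm³


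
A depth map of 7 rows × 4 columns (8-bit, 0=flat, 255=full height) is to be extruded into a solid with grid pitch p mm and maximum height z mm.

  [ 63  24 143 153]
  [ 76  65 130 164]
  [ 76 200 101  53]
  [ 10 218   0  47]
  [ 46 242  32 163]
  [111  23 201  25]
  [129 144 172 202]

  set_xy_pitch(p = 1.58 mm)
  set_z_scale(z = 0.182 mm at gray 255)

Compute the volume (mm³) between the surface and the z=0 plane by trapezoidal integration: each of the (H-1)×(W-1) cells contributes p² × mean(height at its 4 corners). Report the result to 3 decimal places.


3.520

height_mm = gray/255 × 0.182; cell vol = 1.58² × mean(4 corners)
unit = 1.58² × 0.182 / (4×255) = 0.000445436 mm³ per gray-sum
row 0: Σ corner-gray over 3 cells = 1180  → 0.5256
row 1: Σ corner-gray over 3 cells = 1361  → 0.6062
row 2: Σ corner-gray over 3 cells = 1224  → 0.5452
row 3: Σ corner-gray over 3 cells = 1250  → 0.5568
row 4: Σ corner-gray over 3 cells = 1341  → 0.5973
row 5: Σ corner-gray over 3 cells = 1547  → 0.6891
Σ rows: total corner-gray = 7903  → 3.5203 mm³


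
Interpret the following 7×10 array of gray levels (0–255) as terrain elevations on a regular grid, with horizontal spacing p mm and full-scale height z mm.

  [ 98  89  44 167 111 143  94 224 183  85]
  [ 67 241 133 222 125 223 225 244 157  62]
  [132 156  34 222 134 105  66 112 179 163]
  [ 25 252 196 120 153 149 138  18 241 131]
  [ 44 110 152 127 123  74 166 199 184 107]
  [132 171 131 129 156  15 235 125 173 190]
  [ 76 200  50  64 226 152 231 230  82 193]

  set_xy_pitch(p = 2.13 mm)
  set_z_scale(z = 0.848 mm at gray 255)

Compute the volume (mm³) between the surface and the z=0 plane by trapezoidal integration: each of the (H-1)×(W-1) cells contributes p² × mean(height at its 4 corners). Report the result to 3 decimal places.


119.183

height_mm = gray/255 × 0.848; cell vol = 2.13² × mean(4 corners)
unit = 2.13² × 0.848 / (4×255) = 0.00377185 mm³ per gray-sum
row 0: Σ corner-gray over 9 cells = 5562  → 20.9791
row 1: Σ corner-gray over 9 cells = 5580  → 21.0469
row 2: Σ corner-gray over 9 cells = 5001  → 18.8630
row 3: Σ corner-gray over 9 cells = 5111  → 19.2779
row 4: Σ corner-gray over 9 cells = 5013  → 18.9083
row 5: Σ corner-gray over 9 cells = 5331  → 20.1078
Σ rows: total corner-gray = 31598  → 119.1830 mm³


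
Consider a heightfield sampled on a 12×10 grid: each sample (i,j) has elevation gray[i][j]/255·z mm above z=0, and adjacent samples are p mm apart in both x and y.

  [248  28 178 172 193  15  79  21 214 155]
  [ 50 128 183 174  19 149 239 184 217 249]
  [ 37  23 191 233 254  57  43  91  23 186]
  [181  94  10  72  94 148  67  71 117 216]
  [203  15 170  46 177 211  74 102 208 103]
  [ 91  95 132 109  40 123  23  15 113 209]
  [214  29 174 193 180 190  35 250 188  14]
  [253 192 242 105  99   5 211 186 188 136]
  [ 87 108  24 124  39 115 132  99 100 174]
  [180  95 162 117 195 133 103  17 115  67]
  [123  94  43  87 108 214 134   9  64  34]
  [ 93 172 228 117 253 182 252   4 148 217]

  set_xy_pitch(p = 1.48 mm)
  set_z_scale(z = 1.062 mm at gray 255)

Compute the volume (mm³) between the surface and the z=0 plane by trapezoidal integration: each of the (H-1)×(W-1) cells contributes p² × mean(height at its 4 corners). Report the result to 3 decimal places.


110.762

height_mm = gray/255 × 1.062; cell vol = 1.48² × mean(4 corners)
unit = 1.48² × 1.062 / (4×255) = 0.00228059 mm³ per gray-sum
row 0: Σ corner-gray over 9 cells = 5088  → 11.6037
row 1: Σ corner-gray over 9 cells = 4938  → 11.2616
row 2: Σ corner-gray over 9 cells = 3796  → 8.6571
row 3: Σ corner-gray over 9 cells = 4055  → 9.2478
row 4: Σ corner-gray over 9 cells = 3912  → 8.9217
row 5: Σ corner-gray over 9 cells = 4306  → 9.8202
row 6: Σ corner-gray over 9 cells = 5551  → 12.6596
row 7: Σ corner-gray over 9 cells = 4588  → 10.4634
row 8: Σ corner-gray over 9 cells = 3864  → 8.8122
row 9: Σ corner-gray over 9 cells = 3784  → 8.6298
row 10: Σ corner-gray over 9 cells = 4685  → 10.6846
Σ rows: total corner-gray = 48567  → 110.7616 mm³


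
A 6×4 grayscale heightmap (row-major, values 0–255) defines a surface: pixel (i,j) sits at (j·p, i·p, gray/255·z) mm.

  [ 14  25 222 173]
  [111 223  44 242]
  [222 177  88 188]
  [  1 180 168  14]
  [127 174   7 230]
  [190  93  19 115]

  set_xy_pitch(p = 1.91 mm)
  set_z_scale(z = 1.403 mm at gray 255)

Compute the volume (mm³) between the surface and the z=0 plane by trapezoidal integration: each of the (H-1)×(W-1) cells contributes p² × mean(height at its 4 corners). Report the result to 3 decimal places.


38.758

height_mm = gray/255 × 1.403; cell vol = 1.91² × mean(4 corners)
unit = 1.91² × 1.403 / (4×255) = 0.00501793 mm³ per gray-sum
row 0: Σ corner-gray over 3 cells = 1568  → 7.8681
row 1: Σ corner-gray over 3 cells = 1827  → 9.1678
row 2: Σ corner-gray over 3 cells = 1651  → 8.2846
row 3: Σ corner-gray over 3 cells = 1430  → 7.1756
row 4: Σ corner-gray over 3 cells = 1248  → 6.2624
Σ rows: total corner-gray = 7724  → 38.7585 mm³


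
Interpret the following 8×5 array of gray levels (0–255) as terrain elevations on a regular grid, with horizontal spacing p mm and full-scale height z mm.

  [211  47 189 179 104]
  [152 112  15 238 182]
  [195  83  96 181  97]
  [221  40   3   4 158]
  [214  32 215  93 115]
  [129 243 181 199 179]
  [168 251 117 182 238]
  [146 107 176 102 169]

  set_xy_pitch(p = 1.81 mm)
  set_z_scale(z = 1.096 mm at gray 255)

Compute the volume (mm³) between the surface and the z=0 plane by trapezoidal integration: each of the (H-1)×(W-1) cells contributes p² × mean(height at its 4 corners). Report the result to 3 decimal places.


height_mm = gray/255 × 1.096; cell vol = 1.81² × mean(4 corners)
unit = 1.81² × 1.096 / (4×255) = 0.0035202 mm³ per gray-sum
row 0: Σ corner-gray over 4 cells = 2209  → 7.7761
row 1: Σ corner-gray over 4 cells = 2076  → 7.3079
row 2: Σ corner-gray over 4 cells = 1485  → 5.2275
row 3: Σ corner-gray over 4 cells = 1482  → 5.2169
row 4: Σ corner-gray over 4 cells = 2563  → 9.0223
row 5: Σ corner-gray over 4 cells = 3060  → 10.7718
row 6: Σ corner-gray over 4 cells = 2591  → 9.1208
Σ rows: total corner-gray = 15466  → 54.4434 mm³

54.443


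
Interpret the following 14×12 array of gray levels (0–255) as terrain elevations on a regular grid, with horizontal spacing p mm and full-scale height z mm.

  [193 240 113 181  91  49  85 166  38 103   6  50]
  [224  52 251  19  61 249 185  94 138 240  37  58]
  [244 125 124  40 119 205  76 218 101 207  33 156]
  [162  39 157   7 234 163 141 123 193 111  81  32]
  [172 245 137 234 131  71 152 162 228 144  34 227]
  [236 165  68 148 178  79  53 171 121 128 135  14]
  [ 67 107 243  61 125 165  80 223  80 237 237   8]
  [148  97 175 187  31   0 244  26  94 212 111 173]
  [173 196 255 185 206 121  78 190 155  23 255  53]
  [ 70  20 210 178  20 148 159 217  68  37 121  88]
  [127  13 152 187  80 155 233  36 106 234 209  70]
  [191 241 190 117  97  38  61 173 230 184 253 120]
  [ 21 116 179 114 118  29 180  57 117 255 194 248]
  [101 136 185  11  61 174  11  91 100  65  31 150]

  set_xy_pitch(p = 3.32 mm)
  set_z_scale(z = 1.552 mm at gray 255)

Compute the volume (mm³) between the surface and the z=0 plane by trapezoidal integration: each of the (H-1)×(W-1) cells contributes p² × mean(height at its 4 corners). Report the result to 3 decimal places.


height_mm = gray/255 × 1.552; cell vol = 3.32² × mean(4 corners)
unit = 3.32² × 1.552 / (4×255) = 0.0167713 mm³ per gray-sum
row 0: Σ corner-gray over 11 cells = 5321  → 89.2403
row 1: Σ corner-gray over 11 cells = 5830  → 97.7769
row 2: Σ corner-gray over 11 cells = 5588  → 93.7182
row 3: Σ corner-gray over 11 cells = 6167  → 103.4288
row 4: Σ corner-gray over 11 cells = 6217  → 104.2674
row 5: Σ corner-gray over 11 cells = 5933  → 99.5043
row 6: Σ corner-gray over 11 cells = 5866  → 98.3807
row 7: Σ corner-gray over 11 cells = 6229  → 104.4687
row 8: Σ corner-gray over 11 cells = 6068  → 101.7685
row 9: Σ corner-gray over 11 cells = 5521  → 92.5946
row 10: Σ corner-gray over 11 cells = 6486  → 108.7789
row 11: Σ corner-gray over 11 cells = 6466  → 108.4435
row 12: Σ corner-gray over 11 cells = 4968  → 83.3200
Σ rows: total corner-gray = 76660  → 1285.6908 mm³

1285.691


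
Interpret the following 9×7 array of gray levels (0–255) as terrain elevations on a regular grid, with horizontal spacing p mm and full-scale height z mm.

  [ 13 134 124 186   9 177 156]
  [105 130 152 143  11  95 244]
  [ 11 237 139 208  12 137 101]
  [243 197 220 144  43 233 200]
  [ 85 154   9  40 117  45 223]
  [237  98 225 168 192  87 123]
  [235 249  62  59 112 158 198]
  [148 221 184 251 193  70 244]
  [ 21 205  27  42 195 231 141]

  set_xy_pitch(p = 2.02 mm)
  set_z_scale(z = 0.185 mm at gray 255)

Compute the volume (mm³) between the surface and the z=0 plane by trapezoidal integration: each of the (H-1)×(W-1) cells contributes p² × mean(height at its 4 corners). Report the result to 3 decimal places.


height_mm = gray/255 × 0.185; cell vol = 2.02² × mean(4 corners)
unit = 2.02² × 0.185 / (4×255) = 0.000740073 mm³ per gray-sum
row 0: Σ corner-gray over 6 cells = 2840  → 2.1018
row 1: Σ corner-gray over 6 cells = 2989  → 2.2121
row 2: Σ corner-gray over 6 cells = 3695  → 2.7346
row 3: Σ corner-gray over 6 cells = 3155  → 2.3349
row 4: Σ corner-gray over 6 cells = 2938  → 2.1743
row 5: Σ corner-gray over 6 cells = 3613  → 2.6739
row 6: Σ corner-gray over 6 cells = 3943  → 2.9181
row 7: Σ corner-gray over 6 cells = 3792  → 2.8064
Σ rows: total corner-gray = 26965  → 19.9561 mm³

19.956


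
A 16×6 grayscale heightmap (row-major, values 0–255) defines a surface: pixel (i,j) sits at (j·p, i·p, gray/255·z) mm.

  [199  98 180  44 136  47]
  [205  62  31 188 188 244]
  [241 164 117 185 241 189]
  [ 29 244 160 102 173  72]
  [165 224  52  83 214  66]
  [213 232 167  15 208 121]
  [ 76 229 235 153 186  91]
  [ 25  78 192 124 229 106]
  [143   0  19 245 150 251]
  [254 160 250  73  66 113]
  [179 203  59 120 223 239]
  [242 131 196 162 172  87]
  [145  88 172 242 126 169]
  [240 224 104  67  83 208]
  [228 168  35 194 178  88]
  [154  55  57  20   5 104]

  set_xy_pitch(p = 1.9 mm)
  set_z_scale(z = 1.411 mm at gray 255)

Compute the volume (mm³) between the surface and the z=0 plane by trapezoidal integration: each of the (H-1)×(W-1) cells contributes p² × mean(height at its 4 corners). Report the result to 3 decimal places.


height_mm = gray/255 × 1.411; cell vol = 1.9² × mean(4 corners)
unit = 1.9² × 1.411 / (4×255) = 0.00499383 mm³ per gray-sum
row 0: Σ corner-gray over 5 cells = 2549  → 12.7293
row 1: Σ corner-gray over 5 cells = 3231  → 16.1351
row 2: Σ corner-gray over 5 cells = 3303  → 16.4946
row 3: Σ corner-gray over 5 cells = 2836  → 14.1625
row 4: Σ corner-gray over 5 cells = 2955  → 14.7568
row 5: Σ corner-gray over 5 cells = 3351  → 16.7343
row 6: Σ corner-gray over 5 cells = 3150  → 15.7306
row 7: Σ corner-gray over 5 cells = 2599  → 12.9790
row 8: Σ corner-gray over 5 cells = 2687  → 13.4184
row 9: Σ corner-gray over 5 cells = 3093  → 15.4459
row 10: Σ corner-gray over 5 cells = 3279  → 16.3748
row 11: Σ corner-gray over 5 cells = 3221  → 16.0851
row 12: Σ corner-gray over 5 cells = 2974  → 14.8517
row 13: Σ corner-gray over 5 cells = 2870  → 14.3323
row 14: Σ corner-gray over 5 cells = 1998  → 9.9777
Σ rows: total corner-gray = 44096  → 220.2081 mm³

220.208


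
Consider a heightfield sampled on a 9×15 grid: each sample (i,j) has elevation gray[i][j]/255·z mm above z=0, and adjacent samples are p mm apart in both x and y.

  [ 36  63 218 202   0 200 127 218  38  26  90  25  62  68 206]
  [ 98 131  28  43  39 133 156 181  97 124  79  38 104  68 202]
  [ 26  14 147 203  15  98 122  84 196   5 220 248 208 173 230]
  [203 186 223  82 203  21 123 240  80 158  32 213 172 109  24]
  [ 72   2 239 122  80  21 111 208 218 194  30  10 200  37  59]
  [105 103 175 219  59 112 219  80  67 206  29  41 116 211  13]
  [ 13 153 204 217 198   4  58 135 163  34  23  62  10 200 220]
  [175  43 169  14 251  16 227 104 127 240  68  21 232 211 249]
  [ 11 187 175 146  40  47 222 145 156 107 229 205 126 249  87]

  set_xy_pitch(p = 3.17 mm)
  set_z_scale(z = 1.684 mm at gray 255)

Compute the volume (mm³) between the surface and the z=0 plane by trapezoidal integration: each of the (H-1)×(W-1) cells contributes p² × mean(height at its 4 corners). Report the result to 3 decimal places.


909.427

height_mm = gray/255 × 1.684; cell vol = 3.17² × mean(4 corners)
unit = 3.17² × 1.684 / (4×255) = 0.0165905 mm³ per gray-sum
row 0: Σ corner-gray over 14 cells = 5658  → 93.8693
row 1: Σ corner-gray over 14 cells = 6464  → 107.2412
row 2: Σ corner-gray over 14 cells = 7633  → 126.6356
row 3: Σ corner-gray over 14 cells = 6986  → 115.9015
row 4: Σ corner-gray over 14 cells = 6467  → 107.2910
row 5: Σ corner-gray over 14 cells = 6547  → 108.6182
row 6: Σ corner-gray over 14 cells = 7025  → 116.5485
row 7: Σ corner-gray over 14 cells = 8036  → 133.3216
Σ rows: total corner-gray = 54816  → 909.4269 mm³


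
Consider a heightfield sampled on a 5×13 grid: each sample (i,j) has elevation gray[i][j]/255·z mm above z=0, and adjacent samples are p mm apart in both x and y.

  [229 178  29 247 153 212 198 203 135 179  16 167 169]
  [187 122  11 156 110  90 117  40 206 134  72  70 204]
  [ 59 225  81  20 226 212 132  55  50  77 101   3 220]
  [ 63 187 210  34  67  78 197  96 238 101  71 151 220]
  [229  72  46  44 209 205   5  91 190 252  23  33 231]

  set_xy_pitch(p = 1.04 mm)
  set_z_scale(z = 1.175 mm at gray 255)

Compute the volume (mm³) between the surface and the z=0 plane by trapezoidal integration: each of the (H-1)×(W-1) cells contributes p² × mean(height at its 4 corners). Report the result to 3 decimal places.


height_mm = gray/255 × 1.175; cell vol = 1.04² × mean(4 corners)
unit = 1.04² × 1.175 / (4×255) = 0.00124596 mm³ per gray-sum
row 0: Σ corner-gray over 12 cells = 6479  → 8.0726
row 1: Σ corner-gray over 12 cells = 5290  → 6.5911
row 2: Σ corner-gray over 12 cells = 5786  → 7.2091
row 3: Σ corner-gray over 12 cells = 5943  → 7.4047
Σ rows: total corner-gray = 23498  → 29.2776 mm³

29.278


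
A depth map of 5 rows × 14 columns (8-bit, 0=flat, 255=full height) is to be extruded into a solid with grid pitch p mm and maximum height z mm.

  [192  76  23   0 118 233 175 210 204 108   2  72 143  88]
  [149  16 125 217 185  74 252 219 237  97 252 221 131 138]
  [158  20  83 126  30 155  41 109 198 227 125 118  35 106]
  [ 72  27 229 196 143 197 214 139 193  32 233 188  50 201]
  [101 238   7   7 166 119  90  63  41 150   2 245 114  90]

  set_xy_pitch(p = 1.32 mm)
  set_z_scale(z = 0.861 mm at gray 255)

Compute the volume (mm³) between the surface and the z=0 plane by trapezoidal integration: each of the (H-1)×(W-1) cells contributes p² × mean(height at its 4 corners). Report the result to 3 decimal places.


40.987

height_mm = gray/255 × 0.861; cell vol = 1.32² × mean(4 corners)
unit = 1.32² × 0.861 / (4×255) = 0.00147079 mm³ per gray-sum
row 0: Σ corner-gray over 13 cells = 7347  → 10.8059
row 1: Σ corner-gray over 13 cells = 7137  → 10.4970
row 2: Σ corner-gray over 13 cells = 6753  → 9.9322
row 3: Σ corner-gray over 13 cells = 6630  → 9.7513
Σ rows: total corner-gray = 27867  → 40.9865 mm³


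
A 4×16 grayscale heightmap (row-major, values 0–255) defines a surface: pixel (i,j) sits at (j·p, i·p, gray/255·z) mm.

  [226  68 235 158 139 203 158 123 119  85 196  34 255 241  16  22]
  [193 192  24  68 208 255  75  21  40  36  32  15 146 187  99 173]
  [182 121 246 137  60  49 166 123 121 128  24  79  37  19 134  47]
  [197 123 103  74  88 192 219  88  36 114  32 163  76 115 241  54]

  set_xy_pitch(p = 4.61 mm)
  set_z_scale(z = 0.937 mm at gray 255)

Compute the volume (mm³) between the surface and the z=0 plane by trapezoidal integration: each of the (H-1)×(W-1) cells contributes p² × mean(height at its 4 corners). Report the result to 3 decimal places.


399.143

height_mm = gray/255 × 0.937; cell vol = 4.61² × mean(4 corners)
unit = 4.61² × 0.937 / (4×255) = 0.0195228 mm³ per gray-sum
row 0: Σ corner-gray over 15 cells = 7470  → 145.8350
row 1: Σ corner-gray over 15 cells = 6279  → 122.5834
row 2: Σ corner-gray over 15 cells = 6696  → 130.7244
Σ rows: total corner-gray = 20445  → 399.1429 mm³


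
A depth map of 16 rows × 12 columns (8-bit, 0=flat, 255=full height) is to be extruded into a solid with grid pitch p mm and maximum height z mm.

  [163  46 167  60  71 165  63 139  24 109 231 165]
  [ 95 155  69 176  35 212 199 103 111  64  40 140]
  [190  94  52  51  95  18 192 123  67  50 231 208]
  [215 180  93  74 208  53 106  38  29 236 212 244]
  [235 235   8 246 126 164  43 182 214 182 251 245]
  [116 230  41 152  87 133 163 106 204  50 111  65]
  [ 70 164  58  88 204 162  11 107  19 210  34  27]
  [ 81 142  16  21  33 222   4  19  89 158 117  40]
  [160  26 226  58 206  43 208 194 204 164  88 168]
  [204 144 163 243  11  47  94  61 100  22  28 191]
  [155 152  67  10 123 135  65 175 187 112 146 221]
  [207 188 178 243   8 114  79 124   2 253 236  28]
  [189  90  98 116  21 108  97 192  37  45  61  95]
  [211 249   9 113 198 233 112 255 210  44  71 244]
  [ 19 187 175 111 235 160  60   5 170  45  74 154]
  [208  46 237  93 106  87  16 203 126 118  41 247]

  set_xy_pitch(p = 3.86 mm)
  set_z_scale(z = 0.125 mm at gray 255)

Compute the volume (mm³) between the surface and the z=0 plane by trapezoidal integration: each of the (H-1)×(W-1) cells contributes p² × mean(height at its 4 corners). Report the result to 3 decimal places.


height_mm = gray/255 × 0.125; cell vol = 3.86² × mean(4 corners)
unit = 3.86² × 0.125 / (4×255) = 0.00182593 mm³ per gray-sum
row 0: Σ corner-gray over 11 cells = 5041  → 9.2045
row 1: Σ corner-gray over 11 cells = 4907  → 8.9598
row 2: Σ corner-gray over 11 cells = 5261  → 9.6062
row 3: Σ corner-gray over 11 cells = 6699  → 12.2319
row 4: Σ corner-gray over 11 cells = 6517  → 11.8996
row 5: Σ corner-gray over 11 cells = 4946  → 9.0311
row 6: Σ corner-gray over 11 cells = 3974  → 7.2563
row 7: Σ corner-gray over 11 cells = 4925  → 8.9927
row 8: Σ corner-gray over 11 cells = 5383  → 9.8290
row 9: Σ corner-gray over 11 cells = 4941  → 9.0219
row 10: Σ corner-gray over 11 cells = 5805  → 10.5995
row 11: Σ corner-gray over 11 cells = 5099  → 9.3104
row 12: Σ corner-gray over 11 cells = 5457  → 9.9641
row 13: Σ corner-gray over 11 cells = 6060  → 11.0651
row 14: Σ corner-gray over 11 cells = 5218  → 9.5277
Σ rows: total corner-gray = 80233  → 146.5000 mm³

146.500


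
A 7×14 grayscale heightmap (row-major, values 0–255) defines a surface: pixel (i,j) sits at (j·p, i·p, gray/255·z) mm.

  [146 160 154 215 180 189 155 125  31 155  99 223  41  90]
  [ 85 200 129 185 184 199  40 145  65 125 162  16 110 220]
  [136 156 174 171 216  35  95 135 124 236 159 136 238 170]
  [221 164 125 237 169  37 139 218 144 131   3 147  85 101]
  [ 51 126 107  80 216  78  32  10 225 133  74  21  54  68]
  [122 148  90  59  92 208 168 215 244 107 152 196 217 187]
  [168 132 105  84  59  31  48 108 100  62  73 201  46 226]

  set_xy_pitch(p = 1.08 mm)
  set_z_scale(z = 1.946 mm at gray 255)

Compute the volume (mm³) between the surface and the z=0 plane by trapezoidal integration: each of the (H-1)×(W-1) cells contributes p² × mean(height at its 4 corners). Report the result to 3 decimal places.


height_mm = gray/255 × 1.946; cell vol = 1.08² × mean(4 corners)
unit = 1.08² × 1.946 / (4×255) = 0.00222531 mm³ per gray-sum
row 0: Σ corner-gray over 13 cells = 7115  → 15.8331
row 1: Σ corner-gray over 13 cells = 7481  → 16.6475
row 2: Σ corner-gray over 13 cells = 7576  → 16.8589
row 3: Σ corner-gray over 13 cells = 5951  → 13.2428
row 4: Σ corner-gray over 13 cells = 6532  → 14.5357
row 5: Σ corner-gray over 13 cells = 6593  → 14.6715
Σ rows: total corner-gray = 41248  → 91.7895 mm³

91.790


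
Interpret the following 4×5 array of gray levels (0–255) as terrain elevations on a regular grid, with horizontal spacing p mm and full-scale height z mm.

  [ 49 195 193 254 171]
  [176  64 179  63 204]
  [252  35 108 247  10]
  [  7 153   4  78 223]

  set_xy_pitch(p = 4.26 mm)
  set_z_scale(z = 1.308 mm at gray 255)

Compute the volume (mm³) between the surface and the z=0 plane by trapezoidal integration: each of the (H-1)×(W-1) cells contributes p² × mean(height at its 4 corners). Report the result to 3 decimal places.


height_mm = gray/255 × 1.308; cell vol = 4.26² × mean(4 corners)
unit = 4.26² × 1.308 / (4×255) = 0.0232716 mm³ per gray-sum
row 0: Σ corner-gray over 4 cells = 2496  → 58.0860
row 1: Σ corner-gray over 4 cells = 2034  → 47.3345
row 2: Σ corner-gray over 4 cells = 1742  → 40.5392
Σ rows: total corner-gray = 6272  → 145.9597 mm³

145.960


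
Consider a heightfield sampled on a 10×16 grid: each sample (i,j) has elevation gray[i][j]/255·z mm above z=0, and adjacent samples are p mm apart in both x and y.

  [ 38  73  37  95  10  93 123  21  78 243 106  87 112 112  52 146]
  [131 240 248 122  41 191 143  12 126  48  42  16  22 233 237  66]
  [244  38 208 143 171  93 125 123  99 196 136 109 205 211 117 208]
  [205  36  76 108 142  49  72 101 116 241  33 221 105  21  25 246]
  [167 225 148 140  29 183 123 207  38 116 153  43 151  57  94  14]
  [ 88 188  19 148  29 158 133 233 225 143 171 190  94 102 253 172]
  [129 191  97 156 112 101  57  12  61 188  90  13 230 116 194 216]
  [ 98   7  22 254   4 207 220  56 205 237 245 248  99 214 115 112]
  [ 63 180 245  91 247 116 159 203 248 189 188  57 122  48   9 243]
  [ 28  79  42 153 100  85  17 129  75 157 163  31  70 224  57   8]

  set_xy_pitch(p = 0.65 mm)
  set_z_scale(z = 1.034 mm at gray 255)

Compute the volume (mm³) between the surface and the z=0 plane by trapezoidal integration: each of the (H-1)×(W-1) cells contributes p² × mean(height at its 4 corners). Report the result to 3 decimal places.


height_mm = gray/255 × 1.034; cell vol = 0.65² × mean(4 corners)
unit = 0.65² × 1.034 / (4×255) = 0.000428299 mm³ per gray-sum
row 0: Σ corner-gray over 15 cells = 6307  → 2.7013
row 1: Σ corner-gray over 15 cells = 8039  → 3.4431
row 2: Σ corner-gray over 15 cells = 7543  → 3.2307
row 3: Σ corner-gray over 15 cells = 6738  → 2.8859
row 4: Σ corner-gray over 15 cells = 8027  → 3.4380
row 5: Σ corner-gray over 15 cells = 8013  → 3.4320
row 6: Σ corner-gray over 15 cells = 8057  → 3.4508
row 7: Σ corner-gray over 15 cells = 8986  → 3.8487
row 8: Σ corner-gray over 15 cells = 7310  → 3.1309
Σ rows: total corner-gray = 69020  → 29.5612 mm³

29.561


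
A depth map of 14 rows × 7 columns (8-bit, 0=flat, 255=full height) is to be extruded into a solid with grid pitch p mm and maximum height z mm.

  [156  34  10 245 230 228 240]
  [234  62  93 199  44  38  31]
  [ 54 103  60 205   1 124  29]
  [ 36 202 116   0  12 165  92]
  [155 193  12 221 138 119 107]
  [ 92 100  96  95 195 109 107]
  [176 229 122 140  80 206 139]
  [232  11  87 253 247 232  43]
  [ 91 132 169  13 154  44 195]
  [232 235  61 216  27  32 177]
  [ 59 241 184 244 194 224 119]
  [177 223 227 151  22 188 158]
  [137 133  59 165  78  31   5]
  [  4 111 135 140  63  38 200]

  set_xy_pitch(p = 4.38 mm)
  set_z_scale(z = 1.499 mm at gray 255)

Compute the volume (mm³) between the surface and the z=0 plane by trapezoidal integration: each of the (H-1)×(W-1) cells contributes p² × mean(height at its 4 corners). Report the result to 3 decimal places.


1123.400

height_mm = gray/255 × 1.499; cell vol = 4.38² × mean(4 corners)
unit = 4.38² × 1.499 / (4×255) = 0.0281935 mm³ per gray-sum
row 0: Σ corner-gray over 6 cells = 3027  → 85.3419
row 1: Σ corner-gray over 6 cells = 2206  → 62.1950
row 2: Σ corner-gray over 6 cells = 2187  → 61.6593
row 3: Σ corner-gray over 6 cells = 2746  → 77.4195
row 4: Σ corner-gray over 6 cells = 3017  → 85.0599
row 5: Σ corner-gray over 6 cells = 3258  → 91.8546
row 6: Σ corner-gray over 6 cells = 3804  → 107.2482
row 7: Σ corner-gray over 6 cells = 3245  → 91.4881
row 8: Σ corner-gray over 6 cells = 2861  → 80.6617
row 9: Σ corner-gray over 6 cells = 3903  → 110.0394
row 10: Σ corner-gray over 6 cells = 4309  → 121.4860
row 11: Σ corner-gray over 6 cells = 3031  → 85.4546
row 12: Σ corner-gray over 6 cells = 2252  → 63.4919
Σ rows: total corner-gray = 39846  → 1123.4000 mm³


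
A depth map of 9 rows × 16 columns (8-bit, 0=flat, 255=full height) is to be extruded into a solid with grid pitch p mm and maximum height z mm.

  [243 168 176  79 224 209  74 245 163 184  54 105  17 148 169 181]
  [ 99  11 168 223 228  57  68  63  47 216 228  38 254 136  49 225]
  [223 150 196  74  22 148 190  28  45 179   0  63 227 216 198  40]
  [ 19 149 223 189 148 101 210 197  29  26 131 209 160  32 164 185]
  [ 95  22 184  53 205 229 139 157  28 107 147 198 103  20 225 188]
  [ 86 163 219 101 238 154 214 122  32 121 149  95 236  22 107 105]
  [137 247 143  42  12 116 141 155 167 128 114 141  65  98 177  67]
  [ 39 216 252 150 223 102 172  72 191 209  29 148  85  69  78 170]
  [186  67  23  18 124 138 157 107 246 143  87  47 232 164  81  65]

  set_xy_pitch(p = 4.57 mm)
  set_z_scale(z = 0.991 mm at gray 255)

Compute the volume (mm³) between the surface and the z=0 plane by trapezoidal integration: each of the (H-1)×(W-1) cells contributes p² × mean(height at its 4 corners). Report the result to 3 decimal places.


height_mm = gray/255 × 0.991; cell vol = 4.57² × mean(4 corners)
unit = 4.57² × 0.991 / (4×255) = 0.0202911 mm³ per gray-sum
row 0: Σ corner-gray over 15 cells = 8350  → 169.4308
row 1: Σ corner-gray over 15 cells = 7631  → 154.8415
row 2: Σ corner-gray over 15 cells = 7875  → 159.7925
row 3: Σ corner-gray over 15 cells = 8057  → 163.4855
row 4: Σ corner-gray over 15 cells = 8054  → 163.4246
row 5: Σ corner-gray over 15 cells = 7833  → 158.9403
row 6: Σ corner-gray over 15 cells = 7897  → 160.2389
row 7: Σ corner-gray over 15 cells = 7720  → 156.6474
Σ rows: total corner-gray = 63417  → 1286.8016 mm³

1286.802


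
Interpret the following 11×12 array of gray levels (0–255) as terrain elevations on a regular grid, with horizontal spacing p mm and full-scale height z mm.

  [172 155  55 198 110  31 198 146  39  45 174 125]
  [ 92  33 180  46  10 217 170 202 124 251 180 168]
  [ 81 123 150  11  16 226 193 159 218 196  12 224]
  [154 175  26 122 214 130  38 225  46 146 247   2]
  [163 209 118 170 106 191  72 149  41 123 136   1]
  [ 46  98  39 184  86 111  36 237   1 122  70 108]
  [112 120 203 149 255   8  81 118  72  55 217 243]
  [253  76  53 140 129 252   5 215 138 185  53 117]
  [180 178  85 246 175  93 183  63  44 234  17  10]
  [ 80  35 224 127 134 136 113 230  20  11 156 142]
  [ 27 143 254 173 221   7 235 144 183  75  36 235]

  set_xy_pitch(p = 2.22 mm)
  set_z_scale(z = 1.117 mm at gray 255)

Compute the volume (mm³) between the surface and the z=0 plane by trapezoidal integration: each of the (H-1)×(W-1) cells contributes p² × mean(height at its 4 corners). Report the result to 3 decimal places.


301.195

height_mm = gray/255 × 1.117; cell vol = 2.22² × mean(4 corners)
unit = 2.22² × 1.117 / (4×255) = 0.00539708 mm³ per gray-sum
row 0: Σ corner-gray over 11 cells = 5685  → 30.6824
row 1: Σ corner-gray over 11 cells = 5999  → 32.3771
row 2: Σ corner-gray over 11 cells = 5807  → 31.3409
row 3: Σ corner-gray over 11 cells = 5688  → 30.6986
row 4: Σ corner-gray over 11 cells = 4916  → 26.5321
row 5: Σ corner-gray over 11 cells = 5033  → 27.1635
row 6: Σ corner-gray over 11 cells = 5773  → 31.1573
row 7: Σ corner-gray over 11 cells = 5688  → 30.6986
row 8: Σ corner-gray over 11 cells = 5420  → 29.2522
row 9: Σ corner-gray over 11 cells = 5798  → 31.2923
Σ rows: total corner-gray = 55807  → 301.1949 mm³


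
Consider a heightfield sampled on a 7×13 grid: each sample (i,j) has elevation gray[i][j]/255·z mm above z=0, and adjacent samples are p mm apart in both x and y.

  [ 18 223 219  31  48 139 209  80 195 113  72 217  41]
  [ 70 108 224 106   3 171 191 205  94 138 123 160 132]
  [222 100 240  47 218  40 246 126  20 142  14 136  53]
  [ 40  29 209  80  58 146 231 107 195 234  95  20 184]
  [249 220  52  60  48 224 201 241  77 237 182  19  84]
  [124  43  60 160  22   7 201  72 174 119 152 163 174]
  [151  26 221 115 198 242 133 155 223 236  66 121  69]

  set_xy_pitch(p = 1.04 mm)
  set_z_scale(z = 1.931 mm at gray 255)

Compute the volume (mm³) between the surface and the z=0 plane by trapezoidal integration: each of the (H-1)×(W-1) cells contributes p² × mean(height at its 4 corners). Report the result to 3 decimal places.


76.718

height_mm = gray/255 × 1.931; cell vol = 1.04² × mean(4 corners)
unit = 1.04² × 1.931 / (4×255) = 0.00204762 mm³ per gray-sum
row 0: Σ corner-gray over 12 cells = 6399  → 13.1027
row 1: Σ corner-gray over 12 cells = 6181  → 12.6563
row 2: Σ corner-gray over 12 cells = 5965  → 12.2140
row 3: Σ corner-gray over 12 cells = 6487  → 13.2829
row 4: Σ corner-gray over 12 cells = 6099  → 12.4884
row 5: Σ corner-gray over 12 cells = 6336  → 12.9737
Σ rows: total corner-gray = 37467  → 76.7181 mm³


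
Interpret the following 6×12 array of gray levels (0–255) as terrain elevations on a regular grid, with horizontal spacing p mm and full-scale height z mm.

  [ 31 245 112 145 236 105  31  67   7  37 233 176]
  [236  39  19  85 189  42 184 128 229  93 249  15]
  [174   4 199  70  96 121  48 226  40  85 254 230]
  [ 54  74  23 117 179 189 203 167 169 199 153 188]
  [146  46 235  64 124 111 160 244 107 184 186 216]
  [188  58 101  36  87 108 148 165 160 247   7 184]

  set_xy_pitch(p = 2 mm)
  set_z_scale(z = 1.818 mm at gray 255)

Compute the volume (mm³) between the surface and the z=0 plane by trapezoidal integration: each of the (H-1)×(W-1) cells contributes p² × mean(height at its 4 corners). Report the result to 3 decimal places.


207.487

height_mm = gray/255 × 1.818; cell vol = 2² × mean(4 corners)
unit = 2² × 1.818 / (4×255) = 0.00712941 mm³ per gray-sum
row 0: Σ corner-gray over 11 cells = 5408  → 38.5559
row 1: Σ corner-gray over 11 cells = 5455  → 38.8909
row 2: Σ corner-gray over 11 cells = 5878  → 41.9067
row 3: Σ corner-gray over 11 cells = 6472  → 46.1416
row 4: Σ corner-gray over 11 cells = 5890  → 41.9922
Σ rows: total corner-gray = 29103  → 207.4873 mm³


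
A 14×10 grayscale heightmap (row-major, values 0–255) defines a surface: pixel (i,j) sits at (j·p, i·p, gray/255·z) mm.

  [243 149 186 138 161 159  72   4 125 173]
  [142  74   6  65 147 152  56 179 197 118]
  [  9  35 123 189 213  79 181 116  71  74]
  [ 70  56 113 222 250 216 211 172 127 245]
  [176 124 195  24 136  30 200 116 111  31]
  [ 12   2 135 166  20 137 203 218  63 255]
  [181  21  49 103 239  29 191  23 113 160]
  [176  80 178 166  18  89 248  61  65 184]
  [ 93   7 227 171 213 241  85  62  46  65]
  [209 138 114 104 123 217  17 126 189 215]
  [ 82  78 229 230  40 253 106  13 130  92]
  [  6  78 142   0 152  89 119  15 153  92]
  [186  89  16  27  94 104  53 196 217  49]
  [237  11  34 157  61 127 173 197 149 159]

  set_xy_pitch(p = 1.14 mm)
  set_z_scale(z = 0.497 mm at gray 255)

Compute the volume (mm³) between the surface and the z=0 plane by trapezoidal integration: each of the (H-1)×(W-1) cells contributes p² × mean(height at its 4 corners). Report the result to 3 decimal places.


35.769

height_mm = gray/255 × 0.497; cell vol = 1.14² × mean(4 corners)
unit = 1.14² × 0.497 / (4×255) = 0.000633236 mm³ per gray-sum
row 0: Σ corner-gray over 9 cells = 4416  → 2.7964
row 1: Σ corner-gray over 9 cells = 4109  → 2.6020
row 2: Σ corner-gray over 9 cells = 5146  → 3.2586
row 3: Σ corner-gray over 9 cells = 5128  → 3.2472
row 4: Σ corner-gray over 9 cells = 4234  → 2.6811
row 5: Σ corner-gray over 9 cells = 4032  → 2.5532
row 6: Σ corner-gray over 9 cells = 4047  → 2.5627
row 7: Σ corner-gray over 9 cells = 4432  → 2.8065
row 8: Σ corner-gray over 9 cells = 4742  → 3.0028
row 9: Σ corner-gray over 9 cells = 4812  → 3.0471
row 10: Σ corner-gray over 9 cells = 3926  → 2.4861
row 11: Σ corner-gray over 9 cells = 3421  → 2.1663
row 12: Σ corner-gray over 9 cells = 4041  → 2.5589
Σ rows: total corner-gray = 56486  → 35.7690 mm³


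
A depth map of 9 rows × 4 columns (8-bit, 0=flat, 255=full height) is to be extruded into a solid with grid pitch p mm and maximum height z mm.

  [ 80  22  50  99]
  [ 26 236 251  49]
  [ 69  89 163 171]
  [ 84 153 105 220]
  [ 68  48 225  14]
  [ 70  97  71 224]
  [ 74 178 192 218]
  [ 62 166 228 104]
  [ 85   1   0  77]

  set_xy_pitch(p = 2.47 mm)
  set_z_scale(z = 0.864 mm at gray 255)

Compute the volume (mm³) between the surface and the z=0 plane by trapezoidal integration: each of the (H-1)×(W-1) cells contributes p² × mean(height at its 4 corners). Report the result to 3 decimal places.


63.053

height_mm = gray/255 × 0.864; cell vol = 2.47² × mean(4 corners)
unit = 2.47² × 0.864 / (4×255) = 0.00516782 mm³ per gray-sum
row 0: Σ corner-gray over 3 cells = 1372  → 7.0903
row 1: Σ corner-gray over 3 cells = 1793  → 9.2659
row 2: Σ corner-gray over 3 cells = 1564  → 8.0825
row 3: Σ corner-gray over 3 cells = 1448  → 7.4830
row 4: Σ corner-gray over 3 cells = 1258  → 6.5011
row 5: Σ corner-gray over 3 cells = 1662  → 8.5889
row 6: Σ corner-gray over 3 cells = 1986  → 10.2633
row 7: Σ corner-gray over 3 cells = 1118  → 5.7776
Σ rows: total corner-gray = 12201  → 63.0526 mm³
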